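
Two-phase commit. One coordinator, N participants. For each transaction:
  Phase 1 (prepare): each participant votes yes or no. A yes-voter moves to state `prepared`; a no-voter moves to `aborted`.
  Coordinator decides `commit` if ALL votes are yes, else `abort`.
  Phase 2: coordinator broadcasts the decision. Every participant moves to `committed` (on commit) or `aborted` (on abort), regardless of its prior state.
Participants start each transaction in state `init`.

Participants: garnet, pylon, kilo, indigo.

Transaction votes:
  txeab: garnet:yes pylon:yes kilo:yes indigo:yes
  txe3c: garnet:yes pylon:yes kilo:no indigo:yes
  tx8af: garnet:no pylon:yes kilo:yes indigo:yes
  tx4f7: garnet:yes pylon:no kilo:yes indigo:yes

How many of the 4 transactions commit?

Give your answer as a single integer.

txeab: all yes -> commit (commits=1)
txe3c: no from kilo -> abort (commits=1)
tx8af: no from garnet -> abort (commits=1)
tx4f7: no from pylon -> abort (commits=1)

Answer: 1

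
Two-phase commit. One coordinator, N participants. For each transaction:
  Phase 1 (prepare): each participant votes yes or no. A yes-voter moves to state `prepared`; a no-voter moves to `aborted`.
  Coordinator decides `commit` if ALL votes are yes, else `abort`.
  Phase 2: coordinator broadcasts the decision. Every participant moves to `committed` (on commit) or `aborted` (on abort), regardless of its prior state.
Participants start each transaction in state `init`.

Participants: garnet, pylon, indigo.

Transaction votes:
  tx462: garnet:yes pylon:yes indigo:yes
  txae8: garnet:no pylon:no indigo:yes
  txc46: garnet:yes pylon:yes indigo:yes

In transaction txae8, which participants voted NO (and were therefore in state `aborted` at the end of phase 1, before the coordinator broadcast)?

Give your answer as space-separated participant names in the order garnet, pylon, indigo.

Txn txae8 phase 1: garnet no -> aborted; pylon no -> aborted; indigo yes -> prepared

Answer: garnet pylon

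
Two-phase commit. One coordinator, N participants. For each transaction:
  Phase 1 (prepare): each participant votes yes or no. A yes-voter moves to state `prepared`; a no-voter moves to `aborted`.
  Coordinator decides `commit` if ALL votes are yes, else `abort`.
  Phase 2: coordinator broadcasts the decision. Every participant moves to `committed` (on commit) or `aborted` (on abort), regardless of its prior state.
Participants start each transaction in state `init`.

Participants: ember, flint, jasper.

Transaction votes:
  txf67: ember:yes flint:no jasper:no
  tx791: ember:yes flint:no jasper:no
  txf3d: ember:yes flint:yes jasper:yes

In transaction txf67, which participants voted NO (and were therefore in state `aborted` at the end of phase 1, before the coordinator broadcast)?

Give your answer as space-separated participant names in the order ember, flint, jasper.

Answer: flint jasper

Derivation:
Txn txf67 phase 1: ember yes -> prepared; flint no -> aborted; jasper no -> aborted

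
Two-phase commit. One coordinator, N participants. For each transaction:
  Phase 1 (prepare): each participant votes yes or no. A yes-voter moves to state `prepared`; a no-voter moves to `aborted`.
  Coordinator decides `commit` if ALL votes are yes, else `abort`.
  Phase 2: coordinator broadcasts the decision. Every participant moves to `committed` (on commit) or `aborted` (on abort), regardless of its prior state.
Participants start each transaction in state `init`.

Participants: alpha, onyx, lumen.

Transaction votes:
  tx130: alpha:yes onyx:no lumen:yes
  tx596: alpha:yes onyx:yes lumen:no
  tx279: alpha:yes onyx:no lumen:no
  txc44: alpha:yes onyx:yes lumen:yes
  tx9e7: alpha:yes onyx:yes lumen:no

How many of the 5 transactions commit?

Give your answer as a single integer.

Answer: 1

Derivation:
tx130: no from onyx -> abort (commits=0)
tx596: no from lumen -> abort (commits=0)
tx279: no from onyx, lumen -> abort (commits=0)
txc44: all yes -> commit (commits=1)
tx9e7: no from lumen -> abort (commits=1)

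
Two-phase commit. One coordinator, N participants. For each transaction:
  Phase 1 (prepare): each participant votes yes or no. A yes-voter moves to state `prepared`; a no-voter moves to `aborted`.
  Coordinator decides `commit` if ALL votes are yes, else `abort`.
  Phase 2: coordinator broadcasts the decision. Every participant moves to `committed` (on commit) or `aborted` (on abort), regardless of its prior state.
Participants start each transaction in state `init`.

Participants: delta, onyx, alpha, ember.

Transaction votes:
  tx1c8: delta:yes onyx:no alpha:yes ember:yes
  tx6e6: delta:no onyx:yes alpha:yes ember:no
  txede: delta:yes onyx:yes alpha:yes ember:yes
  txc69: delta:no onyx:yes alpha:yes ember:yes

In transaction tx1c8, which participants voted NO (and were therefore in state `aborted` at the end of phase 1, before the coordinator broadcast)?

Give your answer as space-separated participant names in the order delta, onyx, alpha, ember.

Answer: onyx

Derivation:
Txn tx1c8 phase 1: delta yes -> prepared; onyx no -> aborted; alpha yes -> prepared; ember yes -> prepared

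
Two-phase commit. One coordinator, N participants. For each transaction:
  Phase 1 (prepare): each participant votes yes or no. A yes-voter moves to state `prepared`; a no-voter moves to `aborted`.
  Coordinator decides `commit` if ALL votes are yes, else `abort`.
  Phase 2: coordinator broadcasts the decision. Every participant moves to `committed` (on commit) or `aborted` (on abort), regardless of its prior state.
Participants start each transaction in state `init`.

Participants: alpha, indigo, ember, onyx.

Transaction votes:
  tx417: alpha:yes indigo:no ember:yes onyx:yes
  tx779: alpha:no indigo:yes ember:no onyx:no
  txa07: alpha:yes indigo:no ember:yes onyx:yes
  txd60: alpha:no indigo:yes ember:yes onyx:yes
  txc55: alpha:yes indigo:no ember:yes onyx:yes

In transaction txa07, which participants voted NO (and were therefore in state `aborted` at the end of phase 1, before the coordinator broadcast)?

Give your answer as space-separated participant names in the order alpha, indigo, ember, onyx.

Txn txa07 phase 1: alpha yes -> prepared; indigo no -> aborted; ember yes -> prepared; onyx yes -> prepared

Answer: indigo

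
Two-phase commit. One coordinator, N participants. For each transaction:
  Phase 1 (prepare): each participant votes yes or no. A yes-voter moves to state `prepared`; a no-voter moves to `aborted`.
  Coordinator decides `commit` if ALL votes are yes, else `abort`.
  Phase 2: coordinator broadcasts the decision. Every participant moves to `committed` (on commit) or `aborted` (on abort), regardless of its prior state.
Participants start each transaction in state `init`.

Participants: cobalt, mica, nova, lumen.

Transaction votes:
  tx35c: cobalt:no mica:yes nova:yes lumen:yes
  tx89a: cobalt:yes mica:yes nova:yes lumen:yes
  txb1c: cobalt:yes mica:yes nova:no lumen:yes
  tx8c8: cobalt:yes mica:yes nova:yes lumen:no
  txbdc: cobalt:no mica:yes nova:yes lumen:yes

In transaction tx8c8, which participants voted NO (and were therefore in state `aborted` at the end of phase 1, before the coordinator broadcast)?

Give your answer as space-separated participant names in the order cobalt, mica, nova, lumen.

Answer: lumen

Derivation:
Txn tx8c8 phase 1: cobalt yes -> prepared; mica yes -> prepared; nova yes -> prepared; lumen no -> aborted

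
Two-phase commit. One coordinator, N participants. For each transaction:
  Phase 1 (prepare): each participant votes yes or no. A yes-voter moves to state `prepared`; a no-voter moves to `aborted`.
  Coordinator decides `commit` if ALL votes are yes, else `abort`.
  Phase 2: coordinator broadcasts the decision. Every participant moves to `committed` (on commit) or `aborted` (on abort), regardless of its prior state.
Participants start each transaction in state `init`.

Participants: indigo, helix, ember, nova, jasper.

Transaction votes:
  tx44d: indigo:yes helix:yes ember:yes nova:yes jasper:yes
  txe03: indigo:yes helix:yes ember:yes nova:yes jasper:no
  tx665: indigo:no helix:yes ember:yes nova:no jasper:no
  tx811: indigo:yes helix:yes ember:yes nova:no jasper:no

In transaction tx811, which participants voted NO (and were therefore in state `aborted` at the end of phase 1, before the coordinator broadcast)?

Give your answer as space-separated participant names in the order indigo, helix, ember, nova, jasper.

Txn tx811 phase 1: indigo yes -> prepared; helix yes -> prepared; ember yes -> prepared; nova no -> aborted; jasper no -> aborted

Answer: nova jasper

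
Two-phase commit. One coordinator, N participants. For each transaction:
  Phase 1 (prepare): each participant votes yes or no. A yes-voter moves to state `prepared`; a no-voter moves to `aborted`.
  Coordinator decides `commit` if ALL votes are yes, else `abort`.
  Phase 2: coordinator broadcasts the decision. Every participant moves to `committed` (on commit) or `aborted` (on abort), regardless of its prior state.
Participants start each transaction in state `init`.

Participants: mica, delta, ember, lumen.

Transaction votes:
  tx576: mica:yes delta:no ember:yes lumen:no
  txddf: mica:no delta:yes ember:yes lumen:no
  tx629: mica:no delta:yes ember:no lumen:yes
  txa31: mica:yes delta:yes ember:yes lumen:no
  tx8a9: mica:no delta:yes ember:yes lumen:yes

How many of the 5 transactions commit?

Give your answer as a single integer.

Answer: 0

Derivation:
tx576: no from delta, lumen -> abort (commits=0)
txddf: no from mica, lumen -> abort (commits=0)
tx629: no from mica, ember -> abort (commits=0)
txa31: no from lumen -> abort (commits=0)
tx8a9: no from mica -> abort (commits=0)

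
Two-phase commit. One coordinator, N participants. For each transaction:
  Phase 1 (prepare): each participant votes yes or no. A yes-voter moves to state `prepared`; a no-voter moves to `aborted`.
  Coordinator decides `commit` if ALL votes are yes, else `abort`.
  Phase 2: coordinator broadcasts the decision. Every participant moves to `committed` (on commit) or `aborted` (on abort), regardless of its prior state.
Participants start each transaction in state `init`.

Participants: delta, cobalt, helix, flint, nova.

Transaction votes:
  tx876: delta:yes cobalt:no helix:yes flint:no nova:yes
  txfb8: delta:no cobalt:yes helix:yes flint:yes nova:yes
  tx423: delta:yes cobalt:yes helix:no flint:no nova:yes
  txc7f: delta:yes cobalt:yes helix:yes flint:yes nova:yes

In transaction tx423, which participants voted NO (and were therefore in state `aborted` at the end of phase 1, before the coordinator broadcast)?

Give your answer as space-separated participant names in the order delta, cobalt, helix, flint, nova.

Answer: helix flint

Derivation:
Txn tx423 phase 1: delta yes -> prepared; cobalt yes -> prepared; helix no -> aborted; flint no -> aborted; nova yes -> prepared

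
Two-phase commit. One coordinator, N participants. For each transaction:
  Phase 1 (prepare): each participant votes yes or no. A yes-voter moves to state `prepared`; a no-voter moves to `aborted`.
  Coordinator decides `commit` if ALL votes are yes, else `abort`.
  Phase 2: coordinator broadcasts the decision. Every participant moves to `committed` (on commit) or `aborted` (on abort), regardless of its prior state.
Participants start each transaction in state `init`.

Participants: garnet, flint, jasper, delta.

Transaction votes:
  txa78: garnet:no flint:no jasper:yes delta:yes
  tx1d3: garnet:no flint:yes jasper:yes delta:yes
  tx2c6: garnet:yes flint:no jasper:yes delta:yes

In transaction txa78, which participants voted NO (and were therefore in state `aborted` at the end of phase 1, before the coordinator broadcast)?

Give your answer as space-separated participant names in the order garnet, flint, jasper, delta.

Txn txa78 phase 1: garnet no -> aborted; flint no -> aborted; jasper yes -> prepared; delta yes -> prepared

Answer: garnet flint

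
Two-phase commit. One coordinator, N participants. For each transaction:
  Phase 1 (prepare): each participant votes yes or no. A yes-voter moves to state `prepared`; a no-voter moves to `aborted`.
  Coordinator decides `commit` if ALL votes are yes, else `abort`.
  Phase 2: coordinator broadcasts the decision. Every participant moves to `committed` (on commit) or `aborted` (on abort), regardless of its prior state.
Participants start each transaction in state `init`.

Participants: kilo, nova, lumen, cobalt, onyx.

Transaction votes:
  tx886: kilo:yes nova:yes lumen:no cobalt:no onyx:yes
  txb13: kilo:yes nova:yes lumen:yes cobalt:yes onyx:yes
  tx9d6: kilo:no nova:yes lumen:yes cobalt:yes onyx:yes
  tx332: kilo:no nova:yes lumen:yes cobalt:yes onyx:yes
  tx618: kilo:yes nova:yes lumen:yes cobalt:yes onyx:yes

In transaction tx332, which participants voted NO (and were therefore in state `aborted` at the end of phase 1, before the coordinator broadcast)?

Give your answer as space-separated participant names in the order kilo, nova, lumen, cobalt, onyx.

Answer: kilo

Derivation:
Txn tx332 phase 1: kilo no -> aborted; nova yes -> prepared; lumen yes -> prepared; cobalt yes -> prepared; onyx yes -> prepared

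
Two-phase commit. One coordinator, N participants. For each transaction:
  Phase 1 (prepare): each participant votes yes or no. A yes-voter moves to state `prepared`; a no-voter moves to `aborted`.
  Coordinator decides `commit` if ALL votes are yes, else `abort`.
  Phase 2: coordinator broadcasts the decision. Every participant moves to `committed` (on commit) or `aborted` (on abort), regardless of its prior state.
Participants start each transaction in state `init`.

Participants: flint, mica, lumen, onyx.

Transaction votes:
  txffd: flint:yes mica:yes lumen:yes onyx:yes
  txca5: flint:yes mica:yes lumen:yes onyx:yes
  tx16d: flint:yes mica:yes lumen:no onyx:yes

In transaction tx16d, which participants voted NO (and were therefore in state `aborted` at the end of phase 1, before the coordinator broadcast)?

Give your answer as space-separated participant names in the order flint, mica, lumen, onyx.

Answer: lumen

Derivation:
Txn tx16d phase 1: flint yes -> prepared; mica yes -> prepared; lumen no -> aborted; onyx yes -> prepared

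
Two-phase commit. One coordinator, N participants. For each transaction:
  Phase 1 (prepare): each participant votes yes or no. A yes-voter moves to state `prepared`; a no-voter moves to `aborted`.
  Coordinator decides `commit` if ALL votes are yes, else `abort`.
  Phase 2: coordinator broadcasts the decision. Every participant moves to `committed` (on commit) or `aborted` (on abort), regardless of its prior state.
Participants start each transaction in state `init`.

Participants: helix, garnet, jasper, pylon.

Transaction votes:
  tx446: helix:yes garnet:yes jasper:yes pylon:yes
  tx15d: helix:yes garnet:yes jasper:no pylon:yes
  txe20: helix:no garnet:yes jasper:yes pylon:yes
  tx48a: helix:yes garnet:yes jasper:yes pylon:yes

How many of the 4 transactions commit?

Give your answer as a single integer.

tx446: all yes -> commit (commits=1)
tx15d: no from jasper -> abort (commits=1)
txe20: no from helix -> abort (commits=1)
tx48a: all yes -> commit (commits=2)

Answer: 2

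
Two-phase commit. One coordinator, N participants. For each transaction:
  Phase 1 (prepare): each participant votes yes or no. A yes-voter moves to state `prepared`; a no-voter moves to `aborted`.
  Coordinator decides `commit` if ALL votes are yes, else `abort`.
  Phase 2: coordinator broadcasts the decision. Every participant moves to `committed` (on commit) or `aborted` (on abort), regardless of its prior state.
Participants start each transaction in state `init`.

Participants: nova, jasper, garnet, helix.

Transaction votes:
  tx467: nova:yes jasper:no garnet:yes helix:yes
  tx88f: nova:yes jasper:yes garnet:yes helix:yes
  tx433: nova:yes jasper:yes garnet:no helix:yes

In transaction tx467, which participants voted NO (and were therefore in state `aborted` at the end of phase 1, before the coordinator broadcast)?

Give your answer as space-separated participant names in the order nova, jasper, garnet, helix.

Answer: jasper

Derivation:
Txn tx467 phase 1: nova yes -> prepared; jasper no -> aborted; garnet yes -> prepared; helix yes -> prepared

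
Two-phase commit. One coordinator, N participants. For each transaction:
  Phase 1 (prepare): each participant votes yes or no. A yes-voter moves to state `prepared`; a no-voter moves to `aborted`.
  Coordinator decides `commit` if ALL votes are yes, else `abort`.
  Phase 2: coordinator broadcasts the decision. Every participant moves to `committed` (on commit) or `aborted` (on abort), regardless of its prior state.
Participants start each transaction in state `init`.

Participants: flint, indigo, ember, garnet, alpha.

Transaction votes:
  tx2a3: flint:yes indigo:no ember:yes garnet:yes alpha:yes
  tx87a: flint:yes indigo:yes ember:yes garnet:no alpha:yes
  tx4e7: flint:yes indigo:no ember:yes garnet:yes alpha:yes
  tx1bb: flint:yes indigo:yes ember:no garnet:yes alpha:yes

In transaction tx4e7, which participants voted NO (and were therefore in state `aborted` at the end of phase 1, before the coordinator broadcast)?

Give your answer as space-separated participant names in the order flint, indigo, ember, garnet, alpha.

Answer: indigo

Derivation:
Txn tx4e7 phase 1: flint yes -> prepared; indigo no -> aborted; ember yes -> prepared; garnet yes -> prepared; alpha yes -> prepared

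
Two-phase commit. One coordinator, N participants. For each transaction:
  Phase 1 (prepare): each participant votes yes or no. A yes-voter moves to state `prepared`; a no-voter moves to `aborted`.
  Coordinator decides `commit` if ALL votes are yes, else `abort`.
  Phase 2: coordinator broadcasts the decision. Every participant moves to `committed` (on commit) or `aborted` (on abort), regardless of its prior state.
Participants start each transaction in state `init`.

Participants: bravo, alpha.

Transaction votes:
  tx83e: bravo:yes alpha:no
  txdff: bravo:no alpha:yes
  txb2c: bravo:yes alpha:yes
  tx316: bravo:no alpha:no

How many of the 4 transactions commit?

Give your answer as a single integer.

Answer: 1

Derivation:
tx83e: no from alpha -> abort (commits=0)
txdff: no from bravo -> abort (commits=0)
txb2c: all yes -> commit (commits=1)
tx316: no from bravo, alpha -> abort (commits=1)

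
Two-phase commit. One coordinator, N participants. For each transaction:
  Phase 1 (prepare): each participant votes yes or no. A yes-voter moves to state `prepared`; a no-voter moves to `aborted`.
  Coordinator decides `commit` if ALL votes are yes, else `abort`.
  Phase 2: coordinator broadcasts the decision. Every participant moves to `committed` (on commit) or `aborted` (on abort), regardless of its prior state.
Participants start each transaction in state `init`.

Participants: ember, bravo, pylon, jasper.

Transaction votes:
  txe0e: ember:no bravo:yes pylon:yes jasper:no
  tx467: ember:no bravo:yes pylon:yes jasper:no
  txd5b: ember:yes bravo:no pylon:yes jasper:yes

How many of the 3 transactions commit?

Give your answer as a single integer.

Answer: 0

Derivation:
txe0e: no from ember, jasper -> abort (commits=0)
tx467: no from ember, jasper -> abort (commits=0)
txd5b: no from bravo -> abort (commits=0)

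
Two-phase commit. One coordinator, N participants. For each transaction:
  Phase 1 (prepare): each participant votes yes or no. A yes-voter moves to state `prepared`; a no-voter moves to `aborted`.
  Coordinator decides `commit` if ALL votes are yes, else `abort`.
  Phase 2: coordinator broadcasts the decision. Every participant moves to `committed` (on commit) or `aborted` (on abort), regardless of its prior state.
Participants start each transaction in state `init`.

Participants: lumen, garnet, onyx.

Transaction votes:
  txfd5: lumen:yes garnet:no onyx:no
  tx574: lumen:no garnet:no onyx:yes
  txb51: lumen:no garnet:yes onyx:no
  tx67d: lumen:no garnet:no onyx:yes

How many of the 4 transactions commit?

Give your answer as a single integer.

txfd5: no from garnet, onyx -> abort (commits=0)
tx574: no from lumen, garnet -> abort (commits=0)
txb51: no from lumen, onyx -> abort (commits=0)
tx67d: no from lumen, garnet -> abort (commits=0)

Answer: 0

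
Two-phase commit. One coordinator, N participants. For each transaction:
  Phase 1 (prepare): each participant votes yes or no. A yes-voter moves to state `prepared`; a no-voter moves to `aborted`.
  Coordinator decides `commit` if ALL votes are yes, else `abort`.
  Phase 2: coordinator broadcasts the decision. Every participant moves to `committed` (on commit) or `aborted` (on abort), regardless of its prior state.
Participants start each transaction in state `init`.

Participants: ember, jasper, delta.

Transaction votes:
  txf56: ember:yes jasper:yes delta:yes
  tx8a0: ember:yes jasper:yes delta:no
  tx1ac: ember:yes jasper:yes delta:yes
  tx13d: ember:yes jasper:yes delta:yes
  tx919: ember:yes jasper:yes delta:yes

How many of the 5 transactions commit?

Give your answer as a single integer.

txf56: all yes -> commit (commits=1)
tx8a0: no from delta -> abort (commits=1)
tx1ac: all yes -> commit (commits=2)
tx13d: all yes -> commit (commits=3)
tx919: all yes -> commit (commits=4)

Answer: 4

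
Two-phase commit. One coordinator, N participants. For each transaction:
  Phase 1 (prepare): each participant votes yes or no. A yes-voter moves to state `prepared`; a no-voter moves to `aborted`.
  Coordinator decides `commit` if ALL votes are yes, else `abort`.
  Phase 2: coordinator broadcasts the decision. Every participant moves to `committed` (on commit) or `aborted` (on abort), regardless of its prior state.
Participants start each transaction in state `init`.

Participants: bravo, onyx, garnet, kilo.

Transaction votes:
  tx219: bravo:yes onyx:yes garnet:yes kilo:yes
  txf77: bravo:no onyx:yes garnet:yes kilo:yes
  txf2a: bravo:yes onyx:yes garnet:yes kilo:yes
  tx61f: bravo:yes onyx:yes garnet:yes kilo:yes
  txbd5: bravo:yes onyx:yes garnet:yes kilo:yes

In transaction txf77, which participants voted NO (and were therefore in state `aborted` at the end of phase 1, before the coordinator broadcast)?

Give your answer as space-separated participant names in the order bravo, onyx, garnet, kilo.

Answer: bravo

Derivation:
Txn txf77 phase 1: bravo no -> aborted; onyx yes -> prepared; garnet yes -> prepared; kilo yes -> prepared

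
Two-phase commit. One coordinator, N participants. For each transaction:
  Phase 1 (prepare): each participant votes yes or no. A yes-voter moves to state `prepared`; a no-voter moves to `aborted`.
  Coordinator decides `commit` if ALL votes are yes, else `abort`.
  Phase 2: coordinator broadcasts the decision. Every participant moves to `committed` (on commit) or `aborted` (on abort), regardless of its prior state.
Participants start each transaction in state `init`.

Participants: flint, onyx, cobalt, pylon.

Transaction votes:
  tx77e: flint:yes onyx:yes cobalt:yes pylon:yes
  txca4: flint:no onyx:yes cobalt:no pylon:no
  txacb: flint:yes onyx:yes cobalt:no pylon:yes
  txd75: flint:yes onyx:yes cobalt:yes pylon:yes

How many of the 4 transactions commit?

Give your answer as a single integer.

Answer: 2

Derivation:
tx77e: all yes -> commit (commits=1)
txca4: no from flint, cobalt, pylon -> abort (commits=1)
txacb: no from cobalt -> abort (commits=1)
txd75: all yes -> commit (commits=2)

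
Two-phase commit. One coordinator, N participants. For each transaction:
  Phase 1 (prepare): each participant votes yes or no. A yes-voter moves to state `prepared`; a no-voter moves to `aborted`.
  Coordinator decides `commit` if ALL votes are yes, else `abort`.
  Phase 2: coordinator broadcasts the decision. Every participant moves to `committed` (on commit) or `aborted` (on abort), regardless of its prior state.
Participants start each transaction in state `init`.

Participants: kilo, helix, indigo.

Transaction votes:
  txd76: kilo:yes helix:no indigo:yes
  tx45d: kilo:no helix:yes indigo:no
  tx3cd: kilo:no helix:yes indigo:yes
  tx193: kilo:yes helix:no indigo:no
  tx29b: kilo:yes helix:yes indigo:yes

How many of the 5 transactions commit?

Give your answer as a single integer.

txd76: no from helix -> abort (commits=0)
tx45d: no from kilo, indigo -> abort (commits=0)
tx3cd: no from kilo -> abort (commits=0)
tx193: no from helix, indigo -> abort (commits=0)
tx29b: all yes -> commit (commits=1)

Answer: 1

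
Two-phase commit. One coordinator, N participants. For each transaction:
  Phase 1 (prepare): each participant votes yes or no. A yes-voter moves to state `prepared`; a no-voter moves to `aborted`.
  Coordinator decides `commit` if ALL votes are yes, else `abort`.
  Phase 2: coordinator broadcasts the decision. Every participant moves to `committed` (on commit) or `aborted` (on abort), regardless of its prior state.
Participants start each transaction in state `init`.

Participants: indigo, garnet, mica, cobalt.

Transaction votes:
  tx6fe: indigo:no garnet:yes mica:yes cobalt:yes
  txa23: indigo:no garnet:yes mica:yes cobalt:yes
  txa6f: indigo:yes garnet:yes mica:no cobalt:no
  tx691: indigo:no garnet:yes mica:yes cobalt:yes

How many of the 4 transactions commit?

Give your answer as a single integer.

tx6fe: no from indigo -> abort (commits=0)
txa23: no from indigo -> abort (commits=0)
txa6f: no from mica, cobalt -> abort (commits=0)
tx691: no from indigo -> abort (commits=0)

Answer: 0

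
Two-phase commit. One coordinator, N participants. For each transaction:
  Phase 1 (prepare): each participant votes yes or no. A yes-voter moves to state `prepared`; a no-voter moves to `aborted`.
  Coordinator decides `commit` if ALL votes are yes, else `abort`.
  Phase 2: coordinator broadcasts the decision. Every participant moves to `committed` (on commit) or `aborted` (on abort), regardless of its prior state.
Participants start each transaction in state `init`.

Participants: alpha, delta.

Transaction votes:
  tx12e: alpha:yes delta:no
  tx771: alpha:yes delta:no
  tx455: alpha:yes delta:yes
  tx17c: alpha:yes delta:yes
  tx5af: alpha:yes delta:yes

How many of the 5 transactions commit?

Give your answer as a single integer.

tx12e: no from delta -> abort (commits=0)
tx771: no from delta -> abort (commits=0)
tx455: all yes -> commit (commits=1)
tx17c: all yes -> commit (commits=2)
tx5af: all yes -> commit (commits=3)

Answer: 3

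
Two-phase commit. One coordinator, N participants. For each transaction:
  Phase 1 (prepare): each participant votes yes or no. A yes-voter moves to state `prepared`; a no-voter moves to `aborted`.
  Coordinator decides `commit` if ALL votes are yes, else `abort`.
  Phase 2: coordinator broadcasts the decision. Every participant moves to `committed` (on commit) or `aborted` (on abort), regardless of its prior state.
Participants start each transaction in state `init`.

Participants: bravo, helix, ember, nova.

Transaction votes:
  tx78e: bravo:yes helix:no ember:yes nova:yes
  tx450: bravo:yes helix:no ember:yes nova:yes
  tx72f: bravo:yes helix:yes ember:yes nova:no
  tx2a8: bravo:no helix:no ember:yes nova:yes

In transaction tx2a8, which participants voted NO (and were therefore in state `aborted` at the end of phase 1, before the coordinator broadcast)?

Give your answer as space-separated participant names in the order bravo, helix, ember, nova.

Txn tx2a8 phase 1: bravo no -> aborted; helix no -> aborted; ember yes -> prepared; nova yes -> prepared

Answer: bravo helix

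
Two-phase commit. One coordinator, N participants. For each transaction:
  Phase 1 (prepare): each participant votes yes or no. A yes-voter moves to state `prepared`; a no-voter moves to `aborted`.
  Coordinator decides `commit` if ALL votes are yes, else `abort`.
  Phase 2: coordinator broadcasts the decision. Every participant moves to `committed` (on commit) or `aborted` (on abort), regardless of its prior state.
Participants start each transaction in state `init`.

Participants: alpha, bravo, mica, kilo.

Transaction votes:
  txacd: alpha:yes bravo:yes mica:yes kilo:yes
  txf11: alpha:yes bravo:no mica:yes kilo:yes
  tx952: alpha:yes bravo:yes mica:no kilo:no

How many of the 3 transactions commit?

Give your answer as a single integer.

Answer: 1

Derivation:
txacd: all yes -> commit (commits=1)
txf11: no from bravo -> abort (commits=1)
tx952: no from mica, kilo -> abort (commits=1)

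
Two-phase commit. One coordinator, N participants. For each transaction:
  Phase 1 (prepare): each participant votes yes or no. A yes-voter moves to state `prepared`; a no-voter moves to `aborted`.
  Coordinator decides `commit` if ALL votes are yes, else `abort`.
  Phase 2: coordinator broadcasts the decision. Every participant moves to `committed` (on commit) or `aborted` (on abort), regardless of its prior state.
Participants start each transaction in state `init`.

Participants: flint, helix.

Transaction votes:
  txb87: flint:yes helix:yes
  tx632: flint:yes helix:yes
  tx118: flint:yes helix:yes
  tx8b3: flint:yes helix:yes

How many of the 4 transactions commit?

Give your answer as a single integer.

txb87: all yes -> commit (commits=1)
tx632: all yes -> commit (commits=2)
tx118: all yes -> commit (commits=3)
tx8b3: all yes -> commit (commits=4)

Answer: 4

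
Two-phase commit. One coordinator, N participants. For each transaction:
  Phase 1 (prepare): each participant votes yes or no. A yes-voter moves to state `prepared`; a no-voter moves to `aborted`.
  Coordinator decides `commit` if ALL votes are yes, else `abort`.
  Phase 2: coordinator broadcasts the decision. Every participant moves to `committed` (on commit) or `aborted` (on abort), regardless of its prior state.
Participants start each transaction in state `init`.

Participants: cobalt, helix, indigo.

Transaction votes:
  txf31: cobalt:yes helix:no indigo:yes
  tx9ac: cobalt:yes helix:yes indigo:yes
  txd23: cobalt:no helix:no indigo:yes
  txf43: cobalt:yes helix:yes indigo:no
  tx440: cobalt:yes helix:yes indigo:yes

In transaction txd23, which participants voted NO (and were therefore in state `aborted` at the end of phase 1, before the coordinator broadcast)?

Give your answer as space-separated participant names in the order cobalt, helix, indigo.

Txn txd23 phase 1: cobalt no -> aborted; helix no -> aborted; indigo yes -> prepared

Answer: cobalt helix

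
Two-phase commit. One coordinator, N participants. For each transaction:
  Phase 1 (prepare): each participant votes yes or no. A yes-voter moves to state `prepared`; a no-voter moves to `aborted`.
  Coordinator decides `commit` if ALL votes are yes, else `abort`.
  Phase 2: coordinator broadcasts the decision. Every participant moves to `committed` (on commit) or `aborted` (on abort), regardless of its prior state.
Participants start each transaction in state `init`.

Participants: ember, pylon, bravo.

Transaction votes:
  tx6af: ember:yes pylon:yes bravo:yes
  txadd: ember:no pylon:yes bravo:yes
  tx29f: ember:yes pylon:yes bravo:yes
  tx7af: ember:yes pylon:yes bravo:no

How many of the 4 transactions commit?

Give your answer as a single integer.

Answer: 2

Derivation:
tx6af: all yes -> commit (commits=1)
txadd: no from ember -> abort (commits=1)
tx29f: all yes -> commit (commits=2)
tx7af: no from bravo -> abort (commits=2)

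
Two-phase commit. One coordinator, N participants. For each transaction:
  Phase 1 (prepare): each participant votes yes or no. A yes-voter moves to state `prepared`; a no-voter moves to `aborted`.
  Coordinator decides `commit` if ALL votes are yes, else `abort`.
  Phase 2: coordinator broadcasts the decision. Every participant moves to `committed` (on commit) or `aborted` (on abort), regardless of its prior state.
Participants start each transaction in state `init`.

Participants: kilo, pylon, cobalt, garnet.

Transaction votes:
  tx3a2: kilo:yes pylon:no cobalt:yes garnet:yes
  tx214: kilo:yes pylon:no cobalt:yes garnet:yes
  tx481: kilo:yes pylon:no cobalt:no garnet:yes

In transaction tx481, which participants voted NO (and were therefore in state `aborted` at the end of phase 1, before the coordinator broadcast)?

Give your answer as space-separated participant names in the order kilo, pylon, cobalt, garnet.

Txn tx481 phase 1: kilo yes -> prepared; pylon no -> aborted; cobalt no -> aborted; garnet yes -> prepared

Answer: pylon cobalt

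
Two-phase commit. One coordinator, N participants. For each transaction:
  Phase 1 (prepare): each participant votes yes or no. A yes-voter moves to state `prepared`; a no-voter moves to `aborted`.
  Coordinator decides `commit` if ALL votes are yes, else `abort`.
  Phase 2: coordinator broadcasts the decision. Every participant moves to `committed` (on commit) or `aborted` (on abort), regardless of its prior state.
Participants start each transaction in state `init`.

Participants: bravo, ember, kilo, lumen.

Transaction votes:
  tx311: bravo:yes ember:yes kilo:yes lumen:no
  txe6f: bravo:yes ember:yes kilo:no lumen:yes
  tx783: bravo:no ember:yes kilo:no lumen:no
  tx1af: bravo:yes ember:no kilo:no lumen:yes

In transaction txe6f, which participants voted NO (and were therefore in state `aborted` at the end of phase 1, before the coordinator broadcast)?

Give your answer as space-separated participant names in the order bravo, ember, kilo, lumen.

Txn txe6f phase 1: bravo yes -> prepared; ember yes -> prepared; kilo no -> aborted; lumen yes -> prepared

Answer: kilo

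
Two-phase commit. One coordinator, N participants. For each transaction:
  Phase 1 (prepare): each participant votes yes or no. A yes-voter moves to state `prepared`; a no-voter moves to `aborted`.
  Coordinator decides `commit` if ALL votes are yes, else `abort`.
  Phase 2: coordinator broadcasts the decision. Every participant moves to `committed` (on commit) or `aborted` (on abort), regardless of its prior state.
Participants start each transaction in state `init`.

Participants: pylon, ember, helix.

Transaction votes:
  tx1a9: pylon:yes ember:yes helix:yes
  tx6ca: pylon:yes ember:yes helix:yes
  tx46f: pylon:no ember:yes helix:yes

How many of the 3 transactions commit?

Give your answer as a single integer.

Answer: 2

Derivation:
tx1a9: all yes -> commit (commits=1)
tx6ca: all yes -> commit (commits=2)
tx46f: no from pylon -> abort (commits=2)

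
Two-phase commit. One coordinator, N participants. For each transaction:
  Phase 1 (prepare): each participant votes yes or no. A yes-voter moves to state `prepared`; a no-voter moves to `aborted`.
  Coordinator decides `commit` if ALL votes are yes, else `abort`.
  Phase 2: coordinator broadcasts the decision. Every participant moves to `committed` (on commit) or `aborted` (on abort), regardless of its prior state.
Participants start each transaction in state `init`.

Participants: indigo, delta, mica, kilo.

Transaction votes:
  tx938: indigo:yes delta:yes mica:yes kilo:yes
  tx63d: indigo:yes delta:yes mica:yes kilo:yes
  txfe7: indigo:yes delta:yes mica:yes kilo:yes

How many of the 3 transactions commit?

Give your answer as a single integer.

tx938: all yes -> commit (commits=1)
tx63d: all yes -> commit (commits=2)
txfe7: all yes -> commit (commits=3)

Answer: 3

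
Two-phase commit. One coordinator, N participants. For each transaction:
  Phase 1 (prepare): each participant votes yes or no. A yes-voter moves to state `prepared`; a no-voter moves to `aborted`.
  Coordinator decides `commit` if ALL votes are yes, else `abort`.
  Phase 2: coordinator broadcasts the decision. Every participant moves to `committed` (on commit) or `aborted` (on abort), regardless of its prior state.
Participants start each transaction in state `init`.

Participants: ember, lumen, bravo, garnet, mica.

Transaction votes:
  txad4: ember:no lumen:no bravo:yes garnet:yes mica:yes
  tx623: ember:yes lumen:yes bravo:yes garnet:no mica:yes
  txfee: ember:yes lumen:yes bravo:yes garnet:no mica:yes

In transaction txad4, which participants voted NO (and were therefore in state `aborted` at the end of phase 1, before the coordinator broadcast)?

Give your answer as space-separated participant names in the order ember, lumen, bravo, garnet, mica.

Answer: ember lumen

Derivation:
Txn txad4 phase 1: ember no -> aborted; lumen no -> aborted; bravo yes -> prepared; garnet yes -> prepared; mica yes -> prepared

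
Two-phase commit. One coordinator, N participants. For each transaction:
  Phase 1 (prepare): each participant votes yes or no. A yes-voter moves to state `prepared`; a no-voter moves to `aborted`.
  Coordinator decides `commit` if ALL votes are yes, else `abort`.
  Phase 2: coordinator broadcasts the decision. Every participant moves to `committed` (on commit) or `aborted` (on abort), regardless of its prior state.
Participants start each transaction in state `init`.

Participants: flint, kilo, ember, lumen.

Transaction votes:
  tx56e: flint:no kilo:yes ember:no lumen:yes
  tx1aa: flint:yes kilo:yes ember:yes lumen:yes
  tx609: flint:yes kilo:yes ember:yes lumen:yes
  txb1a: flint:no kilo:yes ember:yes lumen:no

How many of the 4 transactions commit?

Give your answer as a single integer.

tx56e: no from flint, ember -> abort (commits=0)
tx1aa: all yes -> commit (commits=1)
tx609: all yes -> commit (commits=2)
txb1a: no from flint, lumen -> abort (commits=2)

Answer: 2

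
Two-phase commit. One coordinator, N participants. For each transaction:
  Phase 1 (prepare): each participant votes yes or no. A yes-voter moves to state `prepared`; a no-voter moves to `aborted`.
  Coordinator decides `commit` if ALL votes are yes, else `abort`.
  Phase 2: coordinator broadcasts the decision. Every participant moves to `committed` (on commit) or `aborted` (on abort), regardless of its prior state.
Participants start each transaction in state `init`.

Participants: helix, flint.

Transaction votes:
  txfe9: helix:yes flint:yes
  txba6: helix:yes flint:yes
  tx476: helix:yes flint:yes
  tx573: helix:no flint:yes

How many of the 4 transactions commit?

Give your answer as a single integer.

Answer: 3

Derivation:
txfe9: all yes -> commit (commits=1)
txba6: all yes -> commit (commits=2)
tx476: all yes -> commit (commits=3)
tx573: no from helix -> abort (commits=3)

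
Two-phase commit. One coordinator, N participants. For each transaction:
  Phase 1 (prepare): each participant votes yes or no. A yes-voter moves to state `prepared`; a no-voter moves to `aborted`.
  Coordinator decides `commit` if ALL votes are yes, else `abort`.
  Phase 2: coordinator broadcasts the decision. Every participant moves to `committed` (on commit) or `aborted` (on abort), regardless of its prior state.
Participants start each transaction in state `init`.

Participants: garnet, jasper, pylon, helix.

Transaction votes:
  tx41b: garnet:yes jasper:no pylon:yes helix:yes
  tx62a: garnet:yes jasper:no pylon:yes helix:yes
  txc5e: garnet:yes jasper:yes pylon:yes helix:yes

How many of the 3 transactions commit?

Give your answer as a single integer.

tx41b: no from jasper -> abort (commits=0)
tx62a: no from jasper -> abort (commits=0)
txc5e: all yes -> commit (commits=1)

Answer: 1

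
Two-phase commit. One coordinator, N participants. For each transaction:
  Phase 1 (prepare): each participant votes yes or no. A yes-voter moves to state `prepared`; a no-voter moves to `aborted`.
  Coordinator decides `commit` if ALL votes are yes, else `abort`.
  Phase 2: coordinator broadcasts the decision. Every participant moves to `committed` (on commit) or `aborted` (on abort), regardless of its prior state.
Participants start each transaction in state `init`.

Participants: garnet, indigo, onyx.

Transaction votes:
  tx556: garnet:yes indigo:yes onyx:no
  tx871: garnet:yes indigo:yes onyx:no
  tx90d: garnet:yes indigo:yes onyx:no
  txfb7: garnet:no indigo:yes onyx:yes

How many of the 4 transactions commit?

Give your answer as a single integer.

tx556: no from onyx -> abort (commits=0)
tx871: no from onyx -> abort (commits=0)
tx90d: no from onyx -> abort (commits=0)
txfb7: no from garnet -> abort (commits=0)

Answer: 0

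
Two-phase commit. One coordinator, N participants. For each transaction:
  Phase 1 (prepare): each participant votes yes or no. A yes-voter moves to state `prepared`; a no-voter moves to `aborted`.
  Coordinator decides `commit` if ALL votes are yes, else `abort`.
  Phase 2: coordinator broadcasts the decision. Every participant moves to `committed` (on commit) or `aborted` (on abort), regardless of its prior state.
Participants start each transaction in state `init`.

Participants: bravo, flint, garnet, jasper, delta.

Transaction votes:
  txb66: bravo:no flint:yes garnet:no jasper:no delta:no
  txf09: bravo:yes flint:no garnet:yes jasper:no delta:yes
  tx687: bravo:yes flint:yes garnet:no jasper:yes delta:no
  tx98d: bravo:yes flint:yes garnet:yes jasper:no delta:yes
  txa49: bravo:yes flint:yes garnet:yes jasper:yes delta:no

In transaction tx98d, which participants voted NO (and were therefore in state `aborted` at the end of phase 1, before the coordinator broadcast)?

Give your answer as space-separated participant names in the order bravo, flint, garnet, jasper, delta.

Answer: jasper

Derivation:
Txn tx98d phase 1: bravo yes -> prepared; flint yes -> prepared; garnet yes -> prepared; jasper no -> aborted; delta yes -> prepared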